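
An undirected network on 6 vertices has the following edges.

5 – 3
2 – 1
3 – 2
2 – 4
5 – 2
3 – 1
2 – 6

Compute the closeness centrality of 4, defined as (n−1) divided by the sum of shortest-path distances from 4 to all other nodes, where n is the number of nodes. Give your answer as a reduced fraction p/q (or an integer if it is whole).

5/9

Distances from 4: 1:2, 2:1, 3:2, 5:2, 6:2. Sum = 9.
n = 6, so closeness = 5/9.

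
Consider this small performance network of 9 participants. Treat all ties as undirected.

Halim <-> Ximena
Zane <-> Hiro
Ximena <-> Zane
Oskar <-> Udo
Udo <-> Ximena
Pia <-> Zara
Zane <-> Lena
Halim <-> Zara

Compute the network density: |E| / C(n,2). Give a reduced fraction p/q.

2/9

There are 8 edges and 9 nodes, so the maximum possible is C(9,2) = 36.
Density = 8/36 = 2/9.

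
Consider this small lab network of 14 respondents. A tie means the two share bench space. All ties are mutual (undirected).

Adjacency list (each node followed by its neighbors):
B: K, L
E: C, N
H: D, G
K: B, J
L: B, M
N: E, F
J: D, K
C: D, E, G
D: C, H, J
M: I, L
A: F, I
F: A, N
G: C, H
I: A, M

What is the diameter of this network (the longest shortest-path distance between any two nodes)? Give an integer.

7

Eccentricity of each node (its greatest distance to any other): A:6, B:6, C:6, D:6, E:6, F:6, G:7, H:7, I:7, J:6, K:6, L:6, M:7, N:6.
The maximum eccentricity is 7, realized for instance by the pair H–I via H – D – C – E – N – F – A – I. So the diameter is 7.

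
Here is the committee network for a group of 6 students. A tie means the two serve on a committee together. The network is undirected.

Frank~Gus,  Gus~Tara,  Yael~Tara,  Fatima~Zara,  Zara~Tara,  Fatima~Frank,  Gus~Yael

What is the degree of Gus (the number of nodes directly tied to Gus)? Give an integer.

Gus is directly tied to Frank, Tara, and Yael. That is 3 neighbors, so the degree of Gus is 3.

3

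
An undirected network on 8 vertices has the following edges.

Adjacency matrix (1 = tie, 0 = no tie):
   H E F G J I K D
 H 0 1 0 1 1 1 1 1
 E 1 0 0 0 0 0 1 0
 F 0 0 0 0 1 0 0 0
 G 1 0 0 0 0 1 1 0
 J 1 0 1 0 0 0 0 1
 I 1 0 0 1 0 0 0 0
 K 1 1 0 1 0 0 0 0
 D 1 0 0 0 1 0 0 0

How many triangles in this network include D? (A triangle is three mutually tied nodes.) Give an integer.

D's neighbors: H and J.
Neighbor pairs that are themselves tied: D–H–J. Each forms one triangle with D, for 1 in total.

1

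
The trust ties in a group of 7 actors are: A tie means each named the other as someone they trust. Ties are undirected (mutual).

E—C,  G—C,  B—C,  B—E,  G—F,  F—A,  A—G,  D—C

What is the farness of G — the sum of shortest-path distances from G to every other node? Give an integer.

Distances from G: A:1, B:2, C:1, D:2, E:2, F:1.
Sum = 1 + 2 + 1 + 2 + 2 + 1 = 9.

9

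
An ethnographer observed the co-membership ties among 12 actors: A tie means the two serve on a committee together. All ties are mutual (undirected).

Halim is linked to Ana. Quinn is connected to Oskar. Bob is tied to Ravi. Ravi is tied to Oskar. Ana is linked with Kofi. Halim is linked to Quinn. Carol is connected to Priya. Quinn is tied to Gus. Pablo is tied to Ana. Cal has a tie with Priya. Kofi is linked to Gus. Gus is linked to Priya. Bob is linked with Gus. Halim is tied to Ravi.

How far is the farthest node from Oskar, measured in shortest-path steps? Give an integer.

4

Distances from Oskar: Ana:3, Bob:2, Cal:4, Carol:4, Gus:2, Halim:2, Kofi:3, Pablo:4, Priya:3, Quinn:1, Ravi:1.
The largest is 4 (to Carol, Cal, and Pablo), so the eccentricity of Oskar is 4.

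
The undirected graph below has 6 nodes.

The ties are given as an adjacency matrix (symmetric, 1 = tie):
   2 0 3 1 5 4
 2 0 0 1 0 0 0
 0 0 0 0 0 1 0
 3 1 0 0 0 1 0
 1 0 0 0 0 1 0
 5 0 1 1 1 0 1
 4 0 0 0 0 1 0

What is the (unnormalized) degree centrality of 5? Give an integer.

5 is directly tied to 0, 1, 3, and 4. That is 4 neighbors, so the degree of 5 is 4.

4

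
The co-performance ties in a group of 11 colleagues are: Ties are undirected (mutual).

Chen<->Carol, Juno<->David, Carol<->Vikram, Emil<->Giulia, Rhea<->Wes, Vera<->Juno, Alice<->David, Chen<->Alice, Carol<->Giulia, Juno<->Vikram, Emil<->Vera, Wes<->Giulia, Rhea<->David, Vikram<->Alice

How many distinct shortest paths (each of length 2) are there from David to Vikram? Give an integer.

The shortest distance is 2. The length-2 paths are: David–Alice–Vikram; David–Juno–Vikram.
That gives 2 distinct shortest paths.

2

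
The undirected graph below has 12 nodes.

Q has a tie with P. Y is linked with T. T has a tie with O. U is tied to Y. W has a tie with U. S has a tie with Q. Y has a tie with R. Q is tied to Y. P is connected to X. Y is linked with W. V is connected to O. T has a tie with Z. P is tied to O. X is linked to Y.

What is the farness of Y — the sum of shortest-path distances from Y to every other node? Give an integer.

Distances from Y: O:2, P:2, Q:1, R:1, S:2, T:1, U:1, V:3, W:1, X:1, Z:2.
Sum = 2 + 2 + 1 + 1 + 2 + 1 + 1 + 3 + 1 + 1 + 2 = 17.

17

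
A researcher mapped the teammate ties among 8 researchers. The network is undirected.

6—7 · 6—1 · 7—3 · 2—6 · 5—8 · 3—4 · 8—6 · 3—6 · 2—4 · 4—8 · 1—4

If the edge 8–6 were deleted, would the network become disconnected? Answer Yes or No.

No

Even without that edge, 8 still reaches 6 via 8 – 4 – 1 – 6, so the network stays connected. Not a bridge.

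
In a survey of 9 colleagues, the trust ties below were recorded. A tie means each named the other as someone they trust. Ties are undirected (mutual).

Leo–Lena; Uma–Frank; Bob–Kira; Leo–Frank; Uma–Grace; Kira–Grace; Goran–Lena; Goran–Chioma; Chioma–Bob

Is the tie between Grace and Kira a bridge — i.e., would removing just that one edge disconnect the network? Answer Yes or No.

No

Even without that edge, Grace still reaches Kira via Grace – Uma – Frank – Leo – Lena – Goran – Chioma – Bob – Kira, so the network stays connected. Not a bridge.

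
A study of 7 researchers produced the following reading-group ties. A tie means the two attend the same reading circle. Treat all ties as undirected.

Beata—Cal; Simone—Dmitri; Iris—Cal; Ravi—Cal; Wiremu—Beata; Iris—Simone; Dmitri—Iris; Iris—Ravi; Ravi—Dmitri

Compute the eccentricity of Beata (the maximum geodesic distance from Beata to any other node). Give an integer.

3

Distances from Beata: Cal:1, Dmitri:3, Iris:2, Ravi:2, Simone:3, Wiremu:1.
The largest is 3 (to Dmitri and Simone), so the eccentricity of Beata is 3.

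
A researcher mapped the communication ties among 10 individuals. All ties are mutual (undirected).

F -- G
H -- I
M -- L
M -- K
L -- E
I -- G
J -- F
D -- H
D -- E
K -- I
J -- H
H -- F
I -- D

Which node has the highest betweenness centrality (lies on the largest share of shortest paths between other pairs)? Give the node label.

I

Unnormalized betweenness of each node: D:19/2, E:11/2, F:3/2, G:3/2, H:21/2, I:27/2, J:0, K:13/2, L:2, M:5/2.
I has the largest value, 27/2, making it the main broker — the node through which the most shortest paths run.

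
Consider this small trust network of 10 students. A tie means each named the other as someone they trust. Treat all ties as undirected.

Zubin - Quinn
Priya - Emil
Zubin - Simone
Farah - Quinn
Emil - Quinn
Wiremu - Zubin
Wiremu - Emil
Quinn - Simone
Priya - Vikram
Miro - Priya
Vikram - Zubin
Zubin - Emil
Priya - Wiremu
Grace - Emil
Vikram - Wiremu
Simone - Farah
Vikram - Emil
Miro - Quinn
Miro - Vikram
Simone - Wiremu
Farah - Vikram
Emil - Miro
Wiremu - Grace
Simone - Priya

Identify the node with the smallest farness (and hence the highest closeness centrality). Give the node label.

Farness (sum of distances to all others) for each node — Emil:11, Farah:16, Grace:17, Miro:14, Priya:13, Quinn:13, Simone:13, Vikram:12, Wiremu:12, Zubin:13.
The smallest farness is 11, for Emil, so Emil has the highest closeness.

Emil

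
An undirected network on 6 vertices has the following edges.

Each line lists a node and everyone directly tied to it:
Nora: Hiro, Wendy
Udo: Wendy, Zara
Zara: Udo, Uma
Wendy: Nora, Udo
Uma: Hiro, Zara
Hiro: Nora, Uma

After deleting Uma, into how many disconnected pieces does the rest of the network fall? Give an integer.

Uma's neighbors (Hiro and Zara) remain reachable from one another through other ties, so the rest of the network stays in one piece.

1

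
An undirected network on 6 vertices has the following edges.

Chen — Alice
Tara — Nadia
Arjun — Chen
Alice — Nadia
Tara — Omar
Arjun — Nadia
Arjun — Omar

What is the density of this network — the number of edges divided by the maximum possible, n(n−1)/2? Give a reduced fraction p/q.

7/15

There are 7 edges and 6 nodes, so the maximum possible is C(6,2) = 15.
Density = 7/15.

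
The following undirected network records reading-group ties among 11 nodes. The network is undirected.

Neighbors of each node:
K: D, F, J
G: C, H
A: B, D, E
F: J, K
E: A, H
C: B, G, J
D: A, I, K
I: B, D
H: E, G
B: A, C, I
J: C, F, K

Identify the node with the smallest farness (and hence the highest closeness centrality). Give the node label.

Farness (sum of distances to all others) for each node — A:20, B:20, C:19, D:21, E:25, F:26, G:24, H:27, I:24, J:22, K:22.
The smallest farness is 19, for C, so C has the highest closeness.

C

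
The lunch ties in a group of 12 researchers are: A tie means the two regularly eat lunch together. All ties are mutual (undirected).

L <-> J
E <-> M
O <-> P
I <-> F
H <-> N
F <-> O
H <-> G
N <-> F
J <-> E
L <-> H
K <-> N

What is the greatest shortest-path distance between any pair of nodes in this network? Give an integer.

8

Eccentricity of each node (its greatest distance to any other): E:7, F:6, G:5, H:4, I:7, J:6, K:6, L:5, M:8, N:5, O:7, P:8.
The maximum eccentricity is 8, realized for instance by the pair P–M via P – O – F – N – H – L – J – E – M. So the diameter is 8.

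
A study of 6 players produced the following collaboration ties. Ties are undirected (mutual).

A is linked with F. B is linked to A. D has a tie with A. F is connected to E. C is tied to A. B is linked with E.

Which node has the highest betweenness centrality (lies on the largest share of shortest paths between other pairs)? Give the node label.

A

Unnormalized betweenness of each node: A:15/2, B:3/2, C:0, D:0, E:1/2, F:3/2.
A has the largest value, 15/2, making it the main broker — the node through which the most shortest paths run.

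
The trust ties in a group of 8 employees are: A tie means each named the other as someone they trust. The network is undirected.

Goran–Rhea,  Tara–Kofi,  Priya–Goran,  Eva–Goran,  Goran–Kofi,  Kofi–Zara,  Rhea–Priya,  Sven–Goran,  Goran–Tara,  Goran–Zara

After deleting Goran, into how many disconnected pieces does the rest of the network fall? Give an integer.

4

Without Goran, the remaining ties split the others into: {Priya, Rhea}; {Kofi, Tara, Zara}; {Sven}; {Eva}.
That's 4 separate components.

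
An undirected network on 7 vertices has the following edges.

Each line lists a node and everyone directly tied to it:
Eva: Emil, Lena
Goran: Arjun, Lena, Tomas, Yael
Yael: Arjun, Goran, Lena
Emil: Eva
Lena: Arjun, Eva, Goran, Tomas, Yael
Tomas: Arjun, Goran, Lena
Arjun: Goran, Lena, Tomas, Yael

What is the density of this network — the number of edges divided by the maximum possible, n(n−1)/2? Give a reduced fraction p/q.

11/21

There are 11 edges and 7 nodes, so the maximum possible is C(7,2) = 21.
Density = 11/21.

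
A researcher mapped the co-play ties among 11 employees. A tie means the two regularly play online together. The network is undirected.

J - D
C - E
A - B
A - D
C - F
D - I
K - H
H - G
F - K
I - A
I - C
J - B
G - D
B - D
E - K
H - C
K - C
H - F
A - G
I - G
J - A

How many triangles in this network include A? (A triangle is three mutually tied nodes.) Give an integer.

A's neighbors: B, D, G, I, and J.
Neighbor pairs that are themselves tied: A–B–D; A–B–J; A–D–G; A–D–I; A–D–J; A–G–I. Each forms one triangle with A, for 6 in total.

6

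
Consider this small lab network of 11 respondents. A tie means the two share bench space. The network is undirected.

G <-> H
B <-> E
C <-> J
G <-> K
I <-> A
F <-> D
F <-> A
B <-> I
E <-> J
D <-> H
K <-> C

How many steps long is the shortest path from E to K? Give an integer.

One shortest route is E – J – C – K, which uses 3 edges, and at distance 2 from E we only reach {C, I}, which does not include K. So d(E,K) = 3.

3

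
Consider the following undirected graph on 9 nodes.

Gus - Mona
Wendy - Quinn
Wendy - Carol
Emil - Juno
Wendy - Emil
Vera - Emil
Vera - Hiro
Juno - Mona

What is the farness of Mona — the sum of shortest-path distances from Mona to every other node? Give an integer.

22

Distances from Mona: Carol:4, Emil:2, Gus:1, Hiro:4, Juno:1, Quinn:4, Vera:3, Wendy:3.
Sum = 4 + 2 + 1 + 4 + 1 + 4 + 3 + 3 = 22.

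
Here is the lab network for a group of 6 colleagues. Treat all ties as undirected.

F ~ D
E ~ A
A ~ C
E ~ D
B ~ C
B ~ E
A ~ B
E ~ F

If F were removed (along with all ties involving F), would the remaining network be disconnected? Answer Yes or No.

No

Even without F, every remaining node can still reach every other (the residual graph is connected), so F is not a cut vertex.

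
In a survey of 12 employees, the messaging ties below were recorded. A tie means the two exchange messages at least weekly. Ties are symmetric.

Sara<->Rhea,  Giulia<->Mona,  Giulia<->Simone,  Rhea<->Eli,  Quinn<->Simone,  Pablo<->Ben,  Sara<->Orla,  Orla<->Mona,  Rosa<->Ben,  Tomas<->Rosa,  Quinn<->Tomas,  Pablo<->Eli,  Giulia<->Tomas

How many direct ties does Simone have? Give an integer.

Simone is directly tied to Giulia and Quinn. That is 2 neighbors, so the degree of Simone is 2.

2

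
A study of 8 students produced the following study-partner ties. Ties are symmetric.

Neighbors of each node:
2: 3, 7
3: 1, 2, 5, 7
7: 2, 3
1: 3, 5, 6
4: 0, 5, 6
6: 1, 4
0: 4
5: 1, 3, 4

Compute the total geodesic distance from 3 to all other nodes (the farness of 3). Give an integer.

Distances from 3: 0:3, 1:1, 2:1, 4:2, 5:1, 6:2, 7:1.
Sum = 3 + 1 + 1 + 2 + 1 + 2 + 1 = 11.

11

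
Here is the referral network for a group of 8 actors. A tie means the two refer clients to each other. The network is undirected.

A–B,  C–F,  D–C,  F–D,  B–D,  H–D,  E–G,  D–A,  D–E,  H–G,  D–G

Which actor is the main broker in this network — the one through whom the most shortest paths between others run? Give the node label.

D

Unnormalized betweenness of each node: A:0, B:0, C:0, D:33/2, E:0, F:0, G:1/2, H:0.
D has the largest value, 33/2, making it the main broker — the node through which the most shortest paths run.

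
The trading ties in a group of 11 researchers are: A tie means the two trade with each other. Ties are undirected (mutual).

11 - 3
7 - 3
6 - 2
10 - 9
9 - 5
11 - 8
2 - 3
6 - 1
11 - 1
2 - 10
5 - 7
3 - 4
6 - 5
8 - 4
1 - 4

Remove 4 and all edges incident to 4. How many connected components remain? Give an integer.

1

4's neighbors (1, 3, and 8) remain reachable from one another through other ties, so the rest of the network stays in one piece.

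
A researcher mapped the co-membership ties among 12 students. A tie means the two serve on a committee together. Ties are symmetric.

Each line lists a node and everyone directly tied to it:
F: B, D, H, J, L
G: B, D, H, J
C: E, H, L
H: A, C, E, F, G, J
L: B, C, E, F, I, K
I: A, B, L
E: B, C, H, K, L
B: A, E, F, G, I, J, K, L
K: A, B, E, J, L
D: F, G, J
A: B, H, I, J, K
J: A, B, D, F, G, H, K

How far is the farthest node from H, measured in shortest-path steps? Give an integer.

Distances from H: A:1, B:2, C:1, D:2, E:1, F:1, G:1, I:2, J:1, K:2, L:2.
The largest is 2 (to K, D, B, L, and I), so the eccentricity of H is 2.

2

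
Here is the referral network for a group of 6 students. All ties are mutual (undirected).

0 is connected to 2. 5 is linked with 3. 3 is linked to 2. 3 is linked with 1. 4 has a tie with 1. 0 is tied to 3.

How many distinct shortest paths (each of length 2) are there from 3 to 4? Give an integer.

1

The shortest distance is 2, and the only length-2 path is 3–1–4. So there is exactly 1 shortest path.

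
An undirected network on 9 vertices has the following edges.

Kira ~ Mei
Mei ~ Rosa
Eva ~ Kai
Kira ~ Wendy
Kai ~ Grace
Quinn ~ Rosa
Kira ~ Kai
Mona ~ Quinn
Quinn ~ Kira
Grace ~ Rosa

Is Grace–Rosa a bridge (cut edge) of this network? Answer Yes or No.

No

Even without that edge, Grace still reaches Rosa via Grace – Kai – Kira – Mei – Rosa, so the network stays connected. Not a bridge.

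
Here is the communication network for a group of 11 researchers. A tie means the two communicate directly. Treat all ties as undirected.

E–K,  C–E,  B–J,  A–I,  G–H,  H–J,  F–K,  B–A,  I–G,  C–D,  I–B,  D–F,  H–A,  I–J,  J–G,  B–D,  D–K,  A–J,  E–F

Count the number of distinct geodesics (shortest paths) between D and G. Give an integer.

The shortest distance is 3. The length-3 paths are: D–B–I–G; D–B–J–G.
That gives 2 distinct shortest paths.

2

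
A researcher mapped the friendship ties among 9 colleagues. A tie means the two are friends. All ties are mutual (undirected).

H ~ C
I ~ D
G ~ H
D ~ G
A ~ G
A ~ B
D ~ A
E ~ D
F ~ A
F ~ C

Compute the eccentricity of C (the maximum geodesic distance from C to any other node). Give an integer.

Distances from C: A:2, B:3, D:3, E:4, F:1, G:2, H:1, I:4.
The largest is 4 (to I and E), so the eccentricity of C is 4.

4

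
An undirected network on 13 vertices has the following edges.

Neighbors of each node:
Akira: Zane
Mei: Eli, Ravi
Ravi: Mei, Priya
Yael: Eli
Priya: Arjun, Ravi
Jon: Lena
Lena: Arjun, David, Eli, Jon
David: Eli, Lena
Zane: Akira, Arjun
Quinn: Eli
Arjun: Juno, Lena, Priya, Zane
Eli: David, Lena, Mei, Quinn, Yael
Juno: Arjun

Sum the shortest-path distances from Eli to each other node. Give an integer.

24

Distances from Eli: Akira:4, Arjun:2, David:1, Jon:2, Juno:3, Lena:1, Mei:1, Priya:3, Quinn:1, Ravi:2, Yael:1, Zane:3.
Sum = 4 + 2 + 1 + 2 + 3 + 1 + 1 + 3 + 1 + 2 + 1 + 3 = 24.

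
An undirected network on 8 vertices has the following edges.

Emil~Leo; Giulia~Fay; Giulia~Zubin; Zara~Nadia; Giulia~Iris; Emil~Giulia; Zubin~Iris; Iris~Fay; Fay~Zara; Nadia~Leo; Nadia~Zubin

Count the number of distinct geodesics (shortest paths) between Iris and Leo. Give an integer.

2

The shortest distance is 3. The length-3 paths are: Iris–Zubin–Nadia–Leo; Iris–Giulia–Emil–Leo.
That gives 2 distinct shortest paths.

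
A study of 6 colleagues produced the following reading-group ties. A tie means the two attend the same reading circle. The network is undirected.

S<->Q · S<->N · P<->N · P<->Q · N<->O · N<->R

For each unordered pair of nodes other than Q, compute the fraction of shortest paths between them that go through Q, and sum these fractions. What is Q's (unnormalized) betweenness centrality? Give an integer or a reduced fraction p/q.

1/2

Pairs whose geodesics pass through Q — S–P: 1/2.
All other pairs contribute 0.
Summing the contributions gives betweenness(Q) = 1/2.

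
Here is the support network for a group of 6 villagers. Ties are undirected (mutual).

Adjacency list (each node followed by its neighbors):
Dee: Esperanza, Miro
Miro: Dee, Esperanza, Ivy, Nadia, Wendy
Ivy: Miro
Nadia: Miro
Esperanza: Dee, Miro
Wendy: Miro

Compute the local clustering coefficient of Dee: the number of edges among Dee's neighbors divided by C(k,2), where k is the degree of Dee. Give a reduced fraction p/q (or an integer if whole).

1

Dee's neighbors: Esperanza and Miro (k = 2).
Possible neighbor pairs: C(2,2) = 1. Edges among them: Esperanza–Miro → e = 1.
Clustering(Dee) = 1/1.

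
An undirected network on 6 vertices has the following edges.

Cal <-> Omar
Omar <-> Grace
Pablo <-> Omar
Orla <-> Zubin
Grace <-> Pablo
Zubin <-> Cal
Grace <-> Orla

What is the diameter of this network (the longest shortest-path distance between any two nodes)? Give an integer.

3

Eccentricity of each node (its greatest distance to any other): Cal:2, Grace:2, Omar:2, Orla:2, Pablo:3, Zubin:3.
The maximum eccentricity is 3, realized for instance by the pair Pablo–Zubin via Pablo – Grace – Orla – Zubin. So the diameter is 3.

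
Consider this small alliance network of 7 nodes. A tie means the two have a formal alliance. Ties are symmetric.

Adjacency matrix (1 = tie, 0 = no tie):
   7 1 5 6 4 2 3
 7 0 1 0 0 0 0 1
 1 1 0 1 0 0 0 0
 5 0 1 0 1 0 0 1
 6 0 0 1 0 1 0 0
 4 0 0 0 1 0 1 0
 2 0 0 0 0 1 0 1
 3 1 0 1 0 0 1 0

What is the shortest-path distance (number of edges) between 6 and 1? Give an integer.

2

One shortest route is 6 – 5 – 1, which uses 2 edges, and 6 and 1 are not directly tied, so nothing shorter exists. So d(6,1) = 2.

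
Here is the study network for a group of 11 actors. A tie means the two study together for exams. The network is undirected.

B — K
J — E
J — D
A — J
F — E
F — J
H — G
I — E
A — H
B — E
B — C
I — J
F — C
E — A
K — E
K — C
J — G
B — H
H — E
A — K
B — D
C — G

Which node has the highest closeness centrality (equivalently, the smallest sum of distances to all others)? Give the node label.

E

Farness (sum of distances to all others) for each node — A:16, B:15, C:17, D:18, E:13, F:17, G:17, H:16, I:19, J:14, K:16.
The smallest farness is 13, for E, so E has the highest closeness.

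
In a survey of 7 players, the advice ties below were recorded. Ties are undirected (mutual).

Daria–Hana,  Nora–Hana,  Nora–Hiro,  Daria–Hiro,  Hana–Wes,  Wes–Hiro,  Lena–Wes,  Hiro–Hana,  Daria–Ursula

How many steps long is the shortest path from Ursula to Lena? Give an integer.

4

One shortest route is Ursula – Daria – Hana – Wes – Lena, which uses 4 edges, and at distance 3 from Ursula we only reach {Nora, Wes}, which does not include Lena. So d(Ursula,Lena) = 4.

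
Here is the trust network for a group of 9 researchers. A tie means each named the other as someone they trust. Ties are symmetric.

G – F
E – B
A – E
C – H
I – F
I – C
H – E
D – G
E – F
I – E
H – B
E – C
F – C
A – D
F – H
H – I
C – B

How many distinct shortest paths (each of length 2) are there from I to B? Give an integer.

The shortest distance is 2. The length-2 paths are: I–C–B; I–H–B; I–E–B.
That gives 3 distinct shortest paths.

3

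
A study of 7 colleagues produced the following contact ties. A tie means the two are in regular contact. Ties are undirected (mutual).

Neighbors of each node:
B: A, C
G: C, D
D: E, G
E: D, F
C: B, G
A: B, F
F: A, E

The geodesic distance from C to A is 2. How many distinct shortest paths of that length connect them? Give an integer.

The shortest distance is 2, and the only length-2 path is C–B–A. So there is exactly 1 shortest path.

1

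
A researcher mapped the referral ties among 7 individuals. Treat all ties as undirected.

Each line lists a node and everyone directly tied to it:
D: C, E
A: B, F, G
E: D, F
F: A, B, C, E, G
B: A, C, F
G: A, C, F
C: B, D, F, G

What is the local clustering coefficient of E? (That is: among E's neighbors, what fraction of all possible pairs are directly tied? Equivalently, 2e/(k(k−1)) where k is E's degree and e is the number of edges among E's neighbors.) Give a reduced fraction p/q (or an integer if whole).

E's neighbors: D and F (k = 2).
Possible neighbor pairs: C(2,2) = 1. Edges among them: none → e = 0.
Clustering(E) = 0/1.

0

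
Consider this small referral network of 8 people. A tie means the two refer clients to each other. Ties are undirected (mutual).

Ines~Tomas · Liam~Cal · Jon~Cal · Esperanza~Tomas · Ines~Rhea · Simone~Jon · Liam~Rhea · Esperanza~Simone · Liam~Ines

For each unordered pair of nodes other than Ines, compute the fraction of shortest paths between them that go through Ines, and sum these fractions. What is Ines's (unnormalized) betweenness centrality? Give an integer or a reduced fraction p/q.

11/2

Pairs whose geodesics pass through Ines — Esperanza–Rhea: 1; Esperanza–Liam: 1; Tomas–Rhea: 1; Tomas–Liam: 1; Tomas–Cal: 1; Rhea–Simone: 1/2.
All other pairs contribute 0.
Summing the contributions gives betweenness(Ines) = 11/2.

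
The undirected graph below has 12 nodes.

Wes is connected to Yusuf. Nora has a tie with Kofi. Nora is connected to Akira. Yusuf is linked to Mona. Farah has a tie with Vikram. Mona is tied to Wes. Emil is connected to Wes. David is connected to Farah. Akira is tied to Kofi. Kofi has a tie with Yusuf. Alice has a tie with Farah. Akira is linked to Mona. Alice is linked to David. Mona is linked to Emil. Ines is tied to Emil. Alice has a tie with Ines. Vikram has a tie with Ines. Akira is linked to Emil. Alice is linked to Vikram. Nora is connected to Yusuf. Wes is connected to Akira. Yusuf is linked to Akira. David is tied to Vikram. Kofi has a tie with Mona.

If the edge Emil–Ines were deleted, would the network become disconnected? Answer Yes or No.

Without the Emil–Ines edge there is no alternate route between Emil and Ines, so the network disconnects. It is a bridge.

Yes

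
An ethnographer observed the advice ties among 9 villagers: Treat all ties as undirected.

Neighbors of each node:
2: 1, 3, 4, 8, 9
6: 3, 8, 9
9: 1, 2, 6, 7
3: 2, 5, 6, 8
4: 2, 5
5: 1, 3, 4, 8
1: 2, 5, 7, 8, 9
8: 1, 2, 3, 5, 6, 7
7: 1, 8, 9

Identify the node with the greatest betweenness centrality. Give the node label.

8

Unnormalized betweenness of each node: 1:41/15, 2:287/60, 3:89/60, 4:1/4, 5:79/30, 6:3/4, 7:1/4, 8:101/20, 9:31/15.
8 has the largest value, 101/20, making it the main broker — the node through which the most shortest paths run.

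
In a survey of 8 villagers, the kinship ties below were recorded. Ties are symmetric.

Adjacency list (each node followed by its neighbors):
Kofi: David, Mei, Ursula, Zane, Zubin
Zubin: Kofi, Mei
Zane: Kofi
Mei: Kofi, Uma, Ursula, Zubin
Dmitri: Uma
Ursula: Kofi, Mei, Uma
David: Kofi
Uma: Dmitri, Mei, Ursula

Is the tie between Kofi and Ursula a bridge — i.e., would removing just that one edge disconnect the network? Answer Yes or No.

Even without that edge, Kofi still reaches Ursula via Kofi – Mei – Ursula, so the network stays connected. Not a bridge.

No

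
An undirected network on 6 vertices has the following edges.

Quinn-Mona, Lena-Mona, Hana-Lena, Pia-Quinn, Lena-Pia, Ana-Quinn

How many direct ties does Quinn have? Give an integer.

3

Quinn is directly tied to Ana, Mona, and Pia. That is 3 neighbors, so the degree of Quinn is 3.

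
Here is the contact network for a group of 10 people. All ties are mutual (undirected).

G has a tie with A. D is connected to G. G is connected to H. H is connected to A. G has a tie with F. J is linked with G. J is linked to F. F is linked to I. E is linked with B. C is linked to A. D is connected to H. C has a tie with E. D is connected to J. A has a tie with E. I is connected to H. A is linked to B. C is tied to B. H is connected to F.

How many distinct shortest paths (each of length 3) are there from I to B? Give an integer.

The shortest distance is 3, and the only length-3 path is I–H–A–B. So there is exactly 1 shortest path.

1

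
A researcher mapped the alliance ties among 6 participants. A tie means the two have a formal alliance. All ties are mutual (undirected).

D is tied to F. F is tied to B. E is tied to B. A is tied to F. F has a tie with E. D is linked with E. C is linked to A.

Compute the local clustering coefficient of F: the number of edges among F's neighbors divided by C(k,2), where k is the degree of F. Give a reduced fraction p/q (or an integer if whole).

F's neighbors: A, B, D, and E (k = 4).
Possible neighbor pairs: C(4,2) = 6. Edges among them: B–E, D–E → e = 2.
Clustering(F) = 2/6 = 1/3.

1/3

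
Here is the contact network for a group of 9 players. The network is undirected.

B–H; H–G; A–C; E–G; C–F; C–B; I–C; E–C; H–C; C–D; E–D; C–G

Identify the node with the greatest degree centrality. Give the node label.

C

Degrees — A:1, B:2, C:8, D:2, E:3, F:1, G:3, H:3, I:1.
The maximum is 8, attained only by C.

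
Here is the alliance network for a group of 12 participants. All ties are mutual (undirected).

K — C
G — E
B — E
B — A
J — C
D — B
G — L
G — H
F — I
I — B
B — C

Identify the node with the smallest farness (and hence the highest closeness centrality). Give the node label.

B

Farness (sum of distances to all others) for each node — A:29, B:19, C:25, D:29, E:23, F:37, G:29, H:39, I:27, J:35, K:35, L:39.
The smallest farness is 19, for B, so B has the highest closeness.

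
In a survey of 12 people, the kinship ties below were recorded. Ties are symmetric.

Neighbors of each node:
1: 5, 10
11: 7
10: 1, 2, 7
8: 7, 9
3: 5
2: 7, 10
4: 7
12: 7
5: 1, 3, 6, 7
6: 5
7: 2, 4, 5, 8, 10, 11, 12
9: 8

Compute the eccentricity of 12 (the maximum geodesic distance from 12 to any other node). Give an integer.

Distances from 12: 1:3, 2:2, 3:3, 4:2, 5:2, 6:3, 7:1, 8:2, 9:3, 10:2, 11:2.
The largest is 3 (to 1, 9, 3, and 6), so the eccentricity of 12 is 3.

3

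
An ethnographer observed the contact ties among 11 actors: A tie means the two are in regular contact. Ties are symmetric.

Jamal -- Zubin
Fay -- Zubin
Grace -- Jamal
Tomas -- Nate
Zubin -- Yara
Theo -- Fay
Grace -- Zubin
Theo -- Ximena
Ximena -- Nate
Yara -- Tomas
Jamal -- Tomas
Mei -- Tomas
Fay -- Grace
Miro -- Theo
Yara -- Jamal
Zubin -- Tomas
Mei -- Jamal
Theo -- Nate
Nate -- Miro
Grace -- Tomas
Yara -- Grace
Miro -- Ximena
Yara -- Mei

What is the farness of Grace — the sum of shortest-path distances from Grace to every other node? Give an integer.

17

Distances from Grace: Fay:1, Jamal:1, Mei:2, Miro:3, Nate:2, Theo:2, Tomas:1, Ximena:3, Yara:1, Zubin:1.
Sum = 1 + 1 + 2 + 3 + 2 + 2 + 1 + 3 + 1 + 1 = 17.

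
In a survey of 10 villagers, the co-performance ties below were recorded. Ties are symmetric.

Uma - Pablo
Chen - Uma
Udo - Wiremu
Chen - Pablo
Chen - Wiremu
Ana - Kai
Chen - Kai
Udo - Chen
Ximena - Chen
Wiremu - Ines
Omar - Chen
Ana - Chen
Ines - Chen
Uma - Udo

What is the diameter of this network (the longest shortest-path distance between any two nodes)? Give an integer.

Eccentricity of each node (its greatest distance to any other): Ana:2, Chen:1, Ines:2, Kai:2, Omar:2, Pablo:2, Udo:2, Uma:2, Wiremu:2, Ximena:2.
The maximum eccentricity is 2, realized for instance by the pair Kai–Uma via Kai – Chen – Uma. So the diameter is 2.

2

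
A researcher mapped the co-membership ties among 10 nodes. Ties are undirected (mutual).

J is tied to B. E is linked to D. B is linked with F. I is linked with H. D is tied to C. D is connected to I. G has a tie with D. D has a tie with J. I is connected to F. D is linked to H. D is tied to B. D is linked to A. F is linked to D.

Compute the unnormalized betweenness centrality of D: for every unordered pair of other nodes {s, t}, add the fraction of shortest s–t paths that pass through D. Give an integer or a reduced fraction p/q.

61/2

Pairs whose geodesics pass through D — A–B: 1; A–E: 1; A–I: 1; A–H: 1; A–C: 1; A–F: 1; A–J: 1; A–G: 1; B–E: 1; B–I: 1/2; B–H: 1; B–C: 1; B–G: 1; E–I: 1 … (+18 more pairs).
All other pairs contribute 0.
Summing the contributions gives betweenness(D) = 61/2.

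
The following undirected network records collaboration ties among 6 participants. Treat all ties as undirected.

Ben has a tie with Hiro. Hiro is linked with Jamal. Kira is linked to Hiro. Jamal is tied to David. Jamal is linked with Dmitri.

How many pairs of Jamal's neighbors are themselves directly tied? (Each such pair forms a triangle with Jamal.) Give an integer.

0

Jamal's neighbors are David, Dmitri, and Hiro, but none of them are tied to each other, so no triangle contains Jamal.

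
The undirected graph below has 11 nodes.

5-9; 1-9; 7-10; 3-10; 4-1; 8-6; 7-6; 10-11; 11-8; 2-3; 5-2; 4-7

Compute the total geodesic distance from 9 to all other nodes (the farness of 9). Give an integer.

Distances from 9: 1:1, 2:2, 3:3, 4:2, 5:1, 6:4, 7:3, 8:5, 10:4, 11:5.
Sum = 1 + 2 + 3 + 2 + 1 + 4 + 3 + 5 + 4 + 5 = 30.

30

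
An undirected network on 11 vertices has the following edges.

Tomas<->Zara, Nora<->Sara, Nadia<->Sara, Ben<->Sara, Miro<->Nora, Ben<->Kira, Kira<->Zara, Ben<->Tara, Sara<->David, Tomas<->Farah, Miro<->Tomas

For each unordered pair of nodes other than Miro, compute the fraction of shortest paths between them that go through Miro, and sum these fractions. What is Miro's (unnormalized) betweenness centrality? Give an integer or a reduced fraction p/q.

Pairs whose geodesics pass through Miro — Nora–Zara: 1; Nora–Tomas: 1; Nora–Farah: 1; Sara–Tomas: 1; Sara–Farah: 1; David–Tomas: 1; David–Farah: 1; Nadia–Tomas: 1; Nadia–Farah: 1.
All other pairs contribute 0.
Summing the contributions gives betweenness(Miro) = 9.

9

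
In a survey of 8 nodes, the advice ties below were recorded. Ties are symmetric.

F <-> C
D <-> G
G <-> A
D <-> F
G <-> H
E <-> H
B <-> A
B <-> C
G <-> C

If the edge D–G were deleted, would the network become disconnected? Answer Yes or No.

No

Even without that edge, D still reaches G via D – F – C – G, so the network stays connected. Not a bridge.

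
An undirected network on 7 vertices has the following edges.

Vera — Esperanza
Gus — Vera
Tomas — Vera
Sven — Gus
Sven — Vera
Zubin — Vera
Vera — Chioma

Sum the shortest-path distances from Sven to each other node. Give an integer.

Distances from Sven: Chioma:2, Esperanza:2, Gus:1, Tomas:2, Vera:1, Zubin:2.
Sum = 2 + 2 + 1 + 2 + 1 + 2 = 10.

10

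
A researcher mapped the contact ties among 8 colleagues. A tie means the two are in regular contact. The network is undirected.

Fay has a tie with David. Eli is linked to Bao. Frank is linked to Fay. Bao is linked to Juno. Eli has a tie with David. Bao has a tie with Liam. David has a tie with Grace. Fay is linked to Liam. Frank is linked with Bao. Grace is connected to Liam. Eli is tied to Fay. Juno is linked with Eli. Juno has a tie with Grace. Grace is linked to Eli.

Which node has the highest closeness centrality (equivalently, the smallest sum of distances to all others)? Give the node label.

Eli

Farness (sum of distances to all others) for each node — Bao:10, David:11, Eli:9, Fay:10, Frank:13, Grace:11, Juno:11, Liam:11.
The smallest farness is 9, for Eli, so Eli has the highest closeness.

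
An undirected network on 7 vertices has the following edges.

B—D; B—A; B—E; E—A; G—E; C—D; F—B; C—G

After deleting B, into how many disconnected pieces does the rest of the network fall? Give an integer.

2

Without B, the remaining ties split the others into: {A, C, D, E, G}; {F}.
That's 2 separate components.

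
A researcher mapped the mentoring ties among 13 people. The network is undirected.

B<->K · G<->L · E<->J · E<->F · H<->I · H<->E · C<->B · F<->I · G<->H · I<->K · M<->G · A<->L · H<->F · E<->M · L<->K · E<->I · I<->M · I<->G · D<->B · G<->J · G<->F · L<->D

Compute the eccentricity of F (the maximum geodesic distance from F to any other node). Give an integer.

Distances from F: A:3, B:3, C:4, D:3, E:1, G:1, H:1, I:1, J:2, K:2, L:2, M:2.
The largest is 4 (to C), so the eccentricity of F is 4.

4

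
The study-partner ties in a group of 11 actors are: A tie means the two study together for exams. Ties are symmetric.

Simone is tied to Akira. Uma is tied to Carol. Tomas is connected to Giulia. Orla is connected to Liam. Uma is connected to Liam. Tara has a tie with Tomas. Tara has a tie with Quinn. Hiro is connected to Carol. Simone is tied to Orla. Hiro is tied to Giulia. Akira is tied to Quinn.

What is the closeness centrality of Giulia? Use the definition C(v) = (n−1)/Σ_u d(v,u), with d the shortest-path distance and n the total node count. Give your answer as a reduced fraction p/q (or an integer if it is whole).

Distances from Giulia: Akira:4, Carol:2, Hiro:1, Liam:4, Orla:5, Quinn:3, Simone:5, Tara:2, Tomas:1, Uma:3. Sum = 30.
n = 11, so closeness = 10/30 = 1/3.

1/3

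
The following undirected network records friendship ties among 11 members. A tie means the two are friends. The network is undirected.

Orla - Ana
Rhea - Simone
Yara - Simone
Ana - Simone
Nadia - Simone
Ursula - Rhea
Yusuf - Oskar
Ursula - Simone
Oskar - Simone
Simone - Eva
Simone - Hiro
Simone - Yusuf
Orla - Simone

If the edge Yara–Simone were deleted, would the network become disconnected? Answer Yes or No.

Yes

Without the Yara–Simone edge there is no alternate route between Yara and Simone, so the network disconnects. It is a bridge.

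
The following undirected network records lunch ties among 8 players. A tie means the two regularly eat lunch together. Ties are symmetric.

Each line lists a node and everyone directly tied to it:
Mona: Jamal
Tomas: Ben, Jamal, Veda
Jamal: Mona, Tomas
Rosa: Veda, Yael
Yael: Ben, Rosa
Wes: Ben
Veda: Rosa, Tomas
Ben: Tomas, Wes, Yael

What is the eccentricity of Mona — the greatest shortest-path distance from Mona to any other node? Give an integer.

Distances from Mona: Ben:3, Jamal:1, Rosa:4, Tomas:2, Veda:3, Wes:4, Yael:4.
The largest is 4 (to Rosa, Yael, and Wes), so the eccentricity of Mona is 4.

4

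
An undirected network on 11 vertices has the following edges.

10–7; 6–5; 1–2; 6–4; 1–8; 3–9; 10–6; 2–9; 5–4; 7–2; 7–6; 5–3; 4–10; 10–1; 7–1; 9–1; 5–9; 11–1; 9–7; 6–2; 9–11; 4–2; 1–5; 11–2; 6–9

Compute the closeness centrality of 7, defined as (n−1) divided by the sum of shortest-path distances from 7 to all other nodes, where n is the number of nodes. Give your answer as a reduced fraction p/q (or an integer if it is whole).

2/3

Distances from 7: 1:1, 2:1, 3:2, 4:2, 5:2, 6:1, 8:2, 9:1, 10:1, 11:2. Sum = 15.
n = 11, so closeness = 10/15 = 2/3.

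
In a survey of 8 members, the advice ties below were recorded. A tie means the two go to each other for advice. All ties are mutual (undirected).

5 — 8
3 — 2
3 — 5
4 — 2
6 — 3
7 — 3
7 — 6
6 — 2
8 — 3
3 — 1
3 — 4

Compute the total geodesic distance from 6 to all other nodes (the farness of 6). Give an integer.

Distances from 6: 1:2, 2:1, 3:1, 4:2, 5:2, 7:1, 8:2.
Sum = 2 + 1 + 1 + 2 + 2 + 1 + 2 = 11.

11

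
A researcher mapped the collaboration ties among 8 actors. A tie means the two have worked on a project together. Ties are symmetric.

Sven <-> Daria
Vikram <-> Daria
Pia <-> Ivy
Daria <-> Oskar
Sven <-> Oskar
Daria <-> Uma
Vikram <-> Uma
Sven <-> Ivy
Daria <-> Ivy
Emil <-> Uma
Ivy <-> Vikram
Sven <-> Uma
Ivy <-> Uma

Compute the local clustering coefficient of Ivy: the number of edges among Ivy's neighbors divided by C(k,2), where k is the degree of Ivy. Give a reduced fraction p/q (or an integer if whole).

Ivy's neighbors: Daria, Pia, Sven, Uma, and Vikram (k = 5).
Possible neighbor pairs: C(5,2) = 10. Edges among them: Daria–Sven, Daria–Uma, Daria–Vikram, Sven–Uma, Uma–Vikram → e = 5.
Clustering(Ivy) = 5/10 = 1/2.

1/2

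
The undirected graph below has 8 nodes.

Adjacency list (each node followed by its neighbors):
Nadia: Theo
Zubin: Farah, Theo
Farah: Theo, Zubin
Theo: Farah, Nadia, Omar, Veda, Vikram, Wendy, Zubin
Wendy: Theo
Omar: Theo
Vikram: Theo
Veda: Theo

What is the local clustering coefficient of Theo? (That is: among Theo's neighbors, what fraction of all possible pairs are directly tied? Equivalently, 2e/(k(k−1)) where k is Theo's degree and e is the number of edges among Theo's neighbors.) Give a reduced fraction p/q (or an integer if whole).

Theo's neighbors: Farah, Nadia, Omar, Veda, Vikram, Wendy, and Zubin (k = 7).
Possible neighbor pairs: C(7,2) = 21. Edges among them: Farah–Zubin → e = 1.
Clustering(Theo) = 1/21.

1/21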